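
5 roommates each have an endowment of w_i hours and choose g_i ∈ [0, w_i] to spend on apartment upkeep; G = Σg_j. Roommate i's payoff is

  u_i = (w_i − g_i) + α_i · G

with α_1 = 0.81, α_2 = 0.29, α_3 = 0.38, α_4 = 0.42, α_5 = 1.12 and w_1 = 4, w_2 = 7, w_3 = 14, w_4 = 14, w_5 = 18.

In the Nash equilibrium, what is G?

∂u_i/∂g_i = α_i − 1, so roommate i contributes w_i if α_i > 1, else 0.
α_i > 1 for i ∈ {5}; NE contributions (0, 0, 0, 0, 18), G = 18.

18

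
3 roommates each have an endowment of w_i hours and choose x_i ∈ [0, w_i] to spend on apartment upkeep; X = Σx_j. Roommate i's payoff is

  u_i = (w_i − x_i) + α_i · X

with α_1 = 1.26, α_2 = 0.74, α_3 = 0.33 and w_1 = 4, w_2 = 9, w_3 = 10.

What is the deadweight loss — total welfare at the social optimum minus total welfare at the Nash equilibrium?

∂u_i/∂x_i = α_i − 1, so roommate i contributes w_i if α_i > 1, else 0.
α_i > 1 for i ∈ {1}; NE contributions (4, 0, 0), X = 4.
W^NE = Σw_i − X^NE + (Σα_i)·X^NE = 23 + 1.33·4 = 28.32.
Planner: ∂(Σu_j)/∂x_i = Σα_j − 1 = 1.33 > 0, so everyone contributes w_i; X^SO = 23, W^SO = 23 + 1.33·23 = 53.59.
Deadweight loss = 25.27.

25.27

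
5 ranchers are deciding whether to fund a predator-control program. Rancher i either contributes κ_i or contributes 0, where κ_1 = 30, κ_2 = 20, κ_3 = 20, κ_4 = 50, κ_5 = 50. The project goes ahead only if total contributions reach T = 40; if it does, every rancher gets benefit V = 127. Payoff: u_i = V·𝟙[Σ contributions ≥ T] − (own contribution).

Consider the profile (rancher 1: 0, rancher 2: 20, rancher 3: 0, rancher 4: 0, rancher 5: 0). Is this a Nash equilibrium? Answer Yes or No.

Total = 20 < 40: not provided.
Rancher 1 (pledges 0, payoff 0): pledging 30 → total 50, payoff 97. Profitable deviation.

No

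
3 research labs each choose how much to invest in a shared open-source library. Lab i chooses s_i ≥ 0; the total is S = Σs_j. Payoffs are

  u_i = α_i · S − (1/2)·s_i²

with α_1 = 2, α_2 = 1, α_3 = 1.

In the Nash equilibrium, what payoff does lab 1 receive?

6

Lab i's FOC: ∂u_i/∂s_i = α_i − s_i = 0, so s_i* = α_i.
NE contributions = (2, 1, 1); S = 4.
u_1 = α_1·S − ½·(s_1)² = 2·4 − ½·2² = 6.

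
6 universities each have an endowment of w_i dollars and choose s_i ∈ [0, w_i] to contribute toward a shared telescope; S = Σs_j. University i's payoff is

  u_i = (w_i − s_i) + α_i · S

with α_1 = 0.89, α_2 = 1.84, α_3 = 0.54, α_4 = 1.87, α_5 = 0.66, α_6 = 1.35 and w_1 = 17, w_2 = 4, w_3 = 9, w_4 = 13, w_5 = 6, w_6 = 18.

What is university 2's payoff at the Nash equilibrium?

∂u_i/∂s_i = α_i − 1, so university i contributes w_i if α_i > 1, else 0.
α_i > 1 for i ∈ {2, 4, 6}; NE contributions (0, 4, 0, 13, 0, 18), S = 35.
u_2 = (4 − 4) + 1.84·35 = 64.4.

64.4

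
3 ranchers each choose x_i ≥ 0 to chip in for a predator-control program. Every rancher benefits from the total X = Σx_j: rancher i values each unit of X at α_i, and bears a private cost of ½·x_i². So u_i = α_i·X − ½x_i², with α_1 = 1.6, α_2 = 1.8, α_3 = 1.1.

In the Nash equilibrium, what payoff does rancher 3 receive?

4.345

Rancher i's FOC: ∂u_i/∂x_i = α_i − x_i = 0, so x_i* = α_i.
NE contributions = (1.6, 1.8, 1.1); X = 4.5.
u_3 = α_3·X − ½·(x_3)² = 1.1·4.5 − ½·1.1² = 4.345.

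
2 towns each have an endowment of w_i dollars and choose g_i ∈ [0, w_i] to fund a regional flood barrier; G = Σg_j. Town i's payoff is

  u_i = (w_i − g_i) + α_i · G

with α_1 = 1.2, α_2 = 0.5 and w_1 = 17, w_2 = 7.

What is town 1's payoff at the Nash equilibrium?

20.4

∂u_i/∂g_i = α_i − 1, so town i contributes w_i if α_i > 1, else 0.
α_i > 1 for i ∈ {1}; NE contributions (17, 0), G = 17.
u_1 = (17 − 17) + 1.2·17 = 20.4.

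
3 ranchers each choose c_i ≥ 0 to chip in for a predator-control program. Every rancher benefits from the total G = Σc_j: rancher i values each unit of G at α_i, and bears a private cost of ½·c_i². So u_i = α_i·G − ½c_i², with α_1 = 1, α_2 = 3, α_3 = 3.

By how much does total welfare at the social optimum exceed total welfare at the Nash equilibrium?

34

Rancher i's FOC: ∂u_i/∂c_i = α_i − c_i = 0, so c_i* = α_i.
NE contributions = (1, 3, 3); G = 7.
W^NE = (Σα)·G − ½Σα_i² = 7² − ½·19 = 39.5.
Planner sets c_i = Σα_j = 7 for every i, so G^SO = 3·7 = 21.
W^SO = (Σα)·G^SO − ½·3·(Σα)² = (3/2)·7² = 73.5.
Deadweight loss = W^SO − W^NE = 34.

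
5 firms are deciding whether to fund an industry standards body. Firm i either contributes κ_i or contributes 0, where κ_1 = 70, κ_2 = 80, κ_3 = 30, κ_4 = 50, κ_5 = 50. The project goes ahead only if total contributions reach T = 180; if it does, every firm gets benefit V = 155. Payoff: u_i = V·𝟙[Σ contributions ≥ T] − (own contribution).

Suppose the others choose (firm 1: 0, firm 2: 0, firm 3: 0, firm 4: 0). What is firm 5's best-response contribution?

0

Others' total = 0. Even contributing 50 gives 50 < 180: no benefit either way.
Best response: 0.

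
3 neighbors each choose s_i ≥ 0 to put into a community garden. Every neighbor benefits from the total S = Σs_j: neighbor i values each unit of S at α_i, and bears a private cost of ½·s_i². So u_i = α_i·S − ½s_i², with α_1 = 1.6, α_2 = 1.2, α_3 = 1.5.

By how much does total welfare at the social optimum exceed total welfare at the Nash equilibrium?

12.37

Neighbor i's FOC: ∂u_i/∂s_i = α_i − s_i = 0, so s_i* = α_i.
NE contributions = (1.6, 1.2, 1.5); S = 4.3.
W^NE = (Σα)·S − ½Σα_i² = 4.3² − ½·6.25 = 15.365.
Planner sets s_i = Σα_j = 4.3 for every i, so S^SO = 3·4.3 = 12.9.
W^SO = (Σα)·S^SO − ½·3·(Σα)² = (3/2)·4.3² = 27.735.
Deadweight loss = W^SO − W^NE = 12.37.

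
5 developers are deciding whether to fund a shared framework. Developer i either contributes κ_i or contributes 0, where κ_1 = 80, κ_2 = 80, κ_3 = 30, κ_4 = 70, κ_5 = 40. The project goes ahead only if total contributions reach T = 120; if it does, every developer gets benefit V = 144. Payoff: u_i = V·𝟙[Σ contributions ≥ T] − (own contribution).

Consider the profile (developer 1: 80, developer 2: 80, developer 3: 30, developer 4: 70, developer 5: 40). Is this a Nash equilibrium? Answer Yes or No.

Total = 300 ≥ 120: provided.
Developer 1 (pledges 80, payoff 64): dropping to 0 → total 220, payoff 144. Profitable deviation.

No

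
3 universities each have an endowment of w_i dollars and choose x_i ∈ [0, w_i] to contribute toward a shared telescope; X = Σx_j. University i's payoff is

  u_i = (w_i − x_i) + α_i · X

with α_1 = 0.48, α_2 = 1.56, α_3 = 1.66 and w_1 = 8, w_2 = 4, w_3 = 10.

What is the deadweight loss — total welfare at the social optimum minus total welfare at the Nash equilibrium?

∂u_i/∂x_i = α_i − 1, so university i contributes w_i if α_i > 1, else 0.
α_i > 1 for i ∈ {2, 3}; NE contributions (0, 4, 10), X = 14.
W^NE = Σw_i − X^NE + (Σα_i)·X^NE = 22 + 2.7·14 = 59.8.
Planner: ∂(Σu_j)/∂x_i = Σα_j − 1 = 2.7 > 0, so everyone contributes w_i; X^SO = 22, W^SO = 22 + 2.7·22 = 81.4.
Deadweight loss = 21.6.

21.6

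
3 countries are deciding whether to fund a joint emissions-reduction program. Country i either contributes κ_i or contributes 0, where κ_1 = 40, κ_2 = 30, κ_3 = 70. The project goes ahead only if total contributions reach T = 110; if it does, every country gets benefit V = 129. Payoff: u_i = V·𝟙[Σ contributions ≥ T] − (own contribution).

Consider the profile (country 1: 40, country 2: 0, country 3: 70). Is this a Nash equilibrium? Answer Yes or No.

Yes

Total = 110 ≥ 110: provided.
Country 1 (pledges 40, payoff 89): dropping to 0 → total 70, payoff 0. No gain.
Country 2 (pledges 0, payoff 129): pledging 30 → total 140, payoff 99. No gain.
Country 3 (pledges 70, payoff 59): dropping to 0 → total 40, payoff 0. No gain.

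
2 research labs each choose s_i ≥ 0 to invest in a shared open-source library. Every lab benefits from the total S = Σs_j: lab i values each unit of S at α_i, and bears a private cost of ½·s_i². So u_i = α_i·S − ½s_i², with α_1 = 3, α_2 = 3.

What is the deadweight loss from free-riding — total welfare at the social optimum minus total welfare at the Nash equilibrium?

Lab i's FOC: ∂u_i/∂s_i = α_i − s_i = 0, so s_i* = α_i.
NE contributions = (3, 3); S = 6.
W^NE = (Σα)·S − ½Σα_i² = 6² − ½·18 = 27.
Planner sets s_i = Σα_j = 6 for every i, so S^SO = 2·6 = 12.
W^SO = (Σα)·S^SO − ½·2·(Σα)² = (2/2)·6² = 36.
Deadweight loss = W^SO − W^NE = 9.

9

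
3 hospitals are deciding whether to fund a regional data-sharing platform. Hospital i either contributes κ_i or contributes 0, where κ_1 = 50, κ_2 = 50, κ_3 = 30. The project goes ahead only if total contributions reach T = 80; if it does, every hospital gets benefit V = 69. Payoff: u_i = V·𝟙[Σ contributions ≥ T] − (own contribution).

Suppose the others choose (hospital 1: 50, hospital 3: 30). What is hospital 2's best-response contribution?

Others' total = 80 ≥ 80; contributing adds cost 50 for no extra benefit.
Best response: 0.

0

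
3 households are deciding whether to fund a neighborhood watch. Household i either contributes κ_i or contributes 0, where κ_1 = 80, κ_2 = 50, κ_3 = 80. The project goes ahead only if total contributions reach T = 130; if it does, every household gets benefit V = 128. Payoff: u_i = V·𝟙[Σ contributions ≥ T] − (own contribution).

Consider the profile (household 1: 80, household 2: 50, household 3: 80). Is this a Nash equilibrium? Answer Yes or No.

Total = 210 ≥ 130: provided.
Household 1 (pledges 80, payoff 48): dropping to 0 → total 130, payoff 128. Profitable deviation.

No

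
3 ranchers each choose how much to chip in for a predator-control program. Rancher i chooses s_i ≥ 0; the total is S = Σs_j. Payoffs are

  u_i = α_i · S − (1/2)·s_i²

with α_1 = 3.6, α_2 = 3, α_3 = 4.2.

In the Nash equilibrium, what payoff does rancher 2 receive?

Rancher i's FOC: ∂u_i/∂s_i = α_i − s_i = 0, so s_i* = α_i.
NE contributions = (3.6, 3, 4.2); S = 10.8.
u_2 = α_2·S − ½·(s_2)² = 3·10.8 − ½·3² = 27.9.

27.9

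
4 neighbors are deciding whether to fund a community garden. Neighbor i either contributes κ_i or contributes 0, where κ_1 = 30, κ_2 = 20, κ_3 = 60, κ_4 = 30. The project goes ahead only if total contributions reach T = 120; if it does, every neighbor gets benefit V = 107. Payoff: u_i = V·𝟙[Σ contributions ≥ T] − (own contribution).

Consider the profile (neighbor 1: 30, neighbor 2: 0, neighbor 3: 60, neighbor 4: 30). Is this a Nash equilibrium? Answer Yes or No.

Total = 120 ≥ 120: provided.
Neighbor 1 (pledges 30, payoff 77): dropping to 0 → total 90, payoff 0. No gain.
Neighbor 2 (pledges 0, payoff 107): pledging 20 → total 140, payoff 87. No gain.
Neighbor 3 (pledges 60, payoff 47): dropping to 0 → total 60, payoff 0. No gain.
Neighbor 4 (pledges 30, payoff 77): dropping to 0 → total 90, payoff 0. No gain.

Yes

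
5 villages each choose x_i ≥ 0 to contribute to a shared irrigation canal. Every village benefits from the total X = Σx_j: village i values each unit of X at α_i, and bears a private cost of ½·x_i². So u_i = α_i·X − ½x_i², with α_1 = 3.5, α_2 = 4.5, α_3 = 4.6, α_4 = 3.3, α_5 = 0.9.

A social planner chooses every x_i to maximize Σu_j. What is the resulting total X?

Planner FOC: ∂(Σu_j)/∂x_i = (Σα_j) − x_i = 0, so x_i^SO = Σα_j = 16.8 for every i; X^SO = 84.

84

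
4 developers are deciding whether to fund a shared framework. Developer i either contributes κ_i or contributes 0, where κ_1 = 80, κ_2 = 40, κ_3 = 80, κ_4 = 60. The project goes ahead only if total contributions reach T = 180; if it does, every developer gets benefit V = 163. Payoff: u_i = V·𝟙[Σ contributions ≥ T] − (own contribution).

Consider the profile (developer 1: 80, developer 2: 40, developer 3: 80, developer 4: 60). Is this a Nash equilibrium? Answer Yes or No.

Total = 260 ≥ 180: provided.
Developer 1 (pledges 80, payoff 83): dropping to 0 → total 180, payoff 163. Profitable deviation.

No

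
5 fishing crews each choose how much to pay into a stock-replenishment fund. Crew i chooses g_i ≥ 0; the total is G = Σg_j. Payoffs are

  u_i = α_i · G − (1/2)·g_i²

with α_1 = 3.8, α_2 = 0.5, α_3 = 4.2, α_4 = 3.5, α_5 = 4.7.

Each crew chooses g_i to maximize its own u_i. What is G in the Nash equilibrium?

16.7

Crew i's FOC: ∂u_i/∂g_i = α_i − g_i = 0, so g_i* = α_i.
NE contributions = (3.8, 0.5, 4.2, 3.5, 4.7); G = 16.7.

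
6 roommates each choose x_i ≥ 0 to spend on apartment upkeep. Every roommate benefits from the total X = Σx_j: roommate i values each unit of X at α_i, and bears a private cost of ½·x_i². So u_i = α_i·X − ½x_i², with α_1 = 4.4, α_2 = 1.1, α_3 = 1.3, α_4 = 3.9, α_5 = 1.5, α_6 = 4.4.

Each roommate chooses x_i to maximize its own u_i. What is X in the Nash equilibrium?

Roommate i's FOC: ∂u_i/∂x_i = α_i − x_i = 0, so x_i* = α_i.
NE contributions = (4.4, 1.1, 1.3, 3.9, 1.5, 4.4); X = 16.6.

16.6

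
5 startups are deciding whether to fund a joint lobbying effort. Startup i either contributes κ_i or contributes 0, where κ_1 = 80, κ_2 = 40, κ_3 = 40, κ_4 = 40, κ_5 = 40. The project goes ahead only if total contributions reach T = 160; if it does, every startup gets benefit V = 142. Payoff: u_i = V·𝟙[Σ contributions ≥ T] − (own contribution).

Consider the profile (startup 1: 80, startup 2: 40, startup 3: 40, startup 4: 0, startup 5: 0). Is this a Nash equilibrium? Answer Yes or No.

Yes

Total = 160 ≥ 160: provided.
Startup 1 (pledges 80, payoff 62): dropping to 0 → total 80, payoff 0. No gain.
Startup 2 (pledges 40, payoff 102): dropping to 0 → total 120, payoff 0. No gain.
Startup 3 (pledges 40, payoff 102): dropping to 0 → total 120, payoff 0. No gain.
Startup 4 (pledges 0, payoff 142): pledging 40 → total 200, payoff 102. No gain.
Startup 5 (pledges 0, payoff 142): pledging 40 → total 200, payoff 102. No gain.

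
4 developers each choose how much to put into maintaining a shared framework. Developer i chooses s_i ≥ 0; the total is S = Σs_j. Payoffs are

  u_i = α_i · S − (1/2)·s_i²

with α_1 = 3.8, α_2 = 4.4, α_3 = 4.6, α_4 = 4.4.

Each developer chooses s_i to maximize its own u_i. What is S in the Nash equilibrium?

Developer i's FOC: ∂u_i/∂s_i = α_i − s_i = 0, so s_i* = α_i.
NE contributions = (3.8, 4.4, 4.6, 4.4); S = 17.2.

17.2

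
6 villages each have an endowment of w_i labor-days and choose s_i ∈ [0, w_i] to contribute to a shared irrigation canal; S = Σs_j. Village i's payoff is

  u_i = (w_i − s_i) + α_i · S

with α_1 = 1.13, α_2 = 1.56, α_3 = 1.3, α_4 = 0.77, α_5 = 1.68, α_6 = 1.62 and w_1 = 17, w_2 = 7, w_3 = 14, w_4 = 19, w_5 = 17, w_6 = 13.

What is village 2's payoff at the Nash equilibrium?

∂u_i/∂s_i = α_i − 1, so village i contributes w_i if α_i > 1, else 0.
α_i > 1 for i ∈ {1, 2, 3, 5, 6}; NE contributions (17, 7, 14, 0, 17, 13), S = 68.
u_2 = (7 − 7) + 1.56·68 = 106.08.

106.08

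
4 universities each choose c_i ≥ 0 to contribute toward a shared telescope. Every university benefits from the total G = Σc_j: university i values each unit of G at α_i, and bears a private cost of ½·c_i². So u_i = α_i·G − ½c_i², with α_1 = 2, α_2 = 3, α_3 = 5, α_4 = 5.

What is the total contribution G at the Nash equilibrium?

University i's FOC: ∂u_i/∂c_i = α_i − c_i = 0, so c_i* = α_i.
NE contributions = (2, 3, 5, 5); G = 15.

15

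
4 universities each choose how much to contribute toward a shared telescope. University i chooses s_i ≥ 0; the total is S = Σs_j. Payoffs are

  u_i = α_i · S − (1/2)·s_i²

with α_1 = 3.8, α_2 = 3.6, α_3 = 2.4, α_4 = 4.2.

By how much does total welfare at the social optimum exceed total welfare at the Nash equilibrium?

University i's FOC: ∂u_i/∂s_i = α_i − s_i = 0, so s_i* = α_i.
NE contributions = (3.8, 3.6, 2.4, 4.2); S = 14.
W^NE = (Σα)·S − ½Σα_i² = 14² − ½·50.8 = 170.6.
Planner sets s_i = Σα_j = 14 for every i, so S^SO = 4·14 = 56.
W^SO = (Σα)·S^SO − ½·4·(Σα)² = (4/2)·14² = 392.
Deadweight loss = W^SO − W^NE = 221.4.

221.4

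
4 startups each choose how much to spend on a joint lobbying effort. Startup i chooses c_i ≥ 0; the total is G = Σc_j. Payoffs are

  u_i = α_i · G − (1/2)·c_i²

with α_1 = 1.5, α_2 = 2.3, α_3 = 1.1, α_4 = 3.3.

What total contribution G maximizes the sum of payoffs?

32.8

Planner FOC: ∂(Σu_j)/∂c_i = (Σα_j) − c_i = 0, so c_i^SO = Σα_j = 8.2 for every i; G^SO = 32.8.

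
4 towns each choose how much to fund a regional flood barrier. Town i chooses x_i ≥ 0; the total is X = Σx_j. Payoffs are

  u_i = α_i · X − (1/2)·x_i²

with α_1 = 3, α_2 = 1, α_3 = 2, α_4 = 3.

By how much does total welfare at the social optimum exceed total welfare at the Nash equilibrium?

92.5

Town i's FOC: ∂u_i/∂x_i = α_i − x_i = 0, so x_i* = α_i.
NE contributions = (3, 1, 2, 3); X = 9.
W^NE = (Σα)·X − ½Σα_i² = 9² − ½·23 = 69.5.
Planner sets x_i = Σα_j = 9 for every i, so X^SO = 4·9 = 36.
W^SO = (Σα)·X^SO − ½·4·(Σα)² = (4/2)·9² = 162.
Deadweight loss = W^SO − W^NE = 92.5.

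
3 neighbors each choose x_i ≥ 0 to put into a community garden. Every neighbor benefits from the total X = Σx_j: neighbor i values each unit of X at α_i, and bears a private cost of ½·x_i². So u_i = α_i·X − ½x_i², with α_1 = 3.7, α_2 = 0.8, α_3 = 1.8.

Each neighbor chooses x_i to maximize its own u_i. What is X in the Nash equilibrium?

6.3

Neighbor i's FOC: ∂u_i/∂x_i = α_i − x_i = 0, so x_i* = α_i.
NE contributions = (3.7, 0.8, 1.8); X = 6.3.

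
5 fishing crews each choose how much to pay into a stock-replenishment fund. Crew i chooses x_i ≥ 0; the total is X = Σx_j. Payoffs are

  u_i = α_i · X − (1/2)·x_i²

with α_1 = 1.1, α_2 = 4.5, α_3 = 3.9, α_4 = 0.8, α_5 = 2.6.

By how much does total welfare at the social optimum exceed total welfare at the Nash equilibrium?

Crew i's FOC: ∂u_i/∂x_i = α_i − x_i = 0, so x_i* = α_i.
NE contributions = (1.1, 4.5, 3.9, 0.8, 2.6); X = 12.9.
W^NE = (Σα)·X − ½Σα_i² = 12.9² − ½·44.07 = 144.375.
Planner sets x_i = Σα_j = 12.9 for every i, so X^SO = 5·12.9 = 64.5.
W^SO = (Σα)·X^SO − ½·5·(Σα)² = (5/2)·12.9² = 416.025.
Deadweight loss = W^SO − W^NE = 271.65.

271.65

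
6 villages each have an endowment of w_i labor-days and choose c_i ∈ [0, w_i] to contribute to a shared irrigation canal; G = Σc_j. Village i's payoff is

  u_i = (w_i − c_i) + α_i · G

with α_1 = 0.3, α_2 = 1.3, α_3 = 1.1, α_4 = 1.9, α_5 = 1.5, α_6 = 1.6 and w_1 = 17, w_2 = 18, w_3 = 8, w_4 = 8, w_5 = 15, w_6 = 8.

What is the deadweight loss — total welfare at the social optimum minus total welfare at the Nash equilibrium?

∂u_i/∂c_i = α_i − 1, so village i contributes w_i if α_i > 1, else 0.
α_i > 1 for i ∈ {2, 3, 4, 5, 6}; NE contributions (0, 18, 8, 8, 15, 8), G = 57.
W^NE = Σw_i − G^NE + (Σα_i)·G^NE = 74 + 6.7·57 = 455.9.
Planner: ∂(Σu_j)/∂c_i = Σα_j − 1 = 6.7 > 0, so everyone contributes w_i; G^SO = 74, W^SO = 74 + 6.7·74 = 569.8.
Deadweight loss = 113.9.

113.9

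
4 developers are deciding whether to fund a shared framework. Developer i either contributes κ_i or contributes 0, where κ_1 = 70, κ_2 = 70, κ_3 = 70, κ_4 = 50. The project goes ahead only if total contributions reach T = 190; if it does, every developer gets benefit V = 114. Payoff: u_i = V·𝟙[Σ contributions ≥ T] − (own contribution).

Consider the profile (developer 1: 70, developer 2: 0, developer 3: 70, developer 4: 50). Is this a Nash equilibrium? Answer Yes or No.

Yes

Total = 190 ≥ 190: provided.
Developer 1 (pledges 70, payoff 44): dropping to 0 → total 120, payoff 0. No gain.
Developer 2 (pledges 0, payoff 114): pledging 70 → total 260, payoff 44. No gain.
Developer 3 (pledges 70, payoff 44): dropping to 0 → total 120, payoff 0. No gain.
Developer 4 (pledges 50, payoff 64): dropping to 0 → total 140, payoff 0. No gain.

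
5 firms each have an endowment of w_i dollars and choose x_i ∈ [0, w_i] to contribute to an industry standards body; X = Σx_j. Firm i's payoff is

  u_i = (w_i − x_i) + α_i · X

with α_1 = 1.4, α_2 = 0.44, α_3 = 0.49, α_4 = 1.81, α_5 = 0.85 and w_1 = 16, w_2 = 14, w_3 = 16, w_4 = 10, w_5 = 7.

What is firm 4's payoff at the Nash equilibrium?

∂u_i/∂x_i = α_i − 1, so firm i contributes w_i if α_i > 1, else 0.
α_i > 1 for i ∈ {1, 4}; NE contributions (16, 0, 0, 10, 0), X = 26.
u_4 = (10 − 10) + 1.81·26 = 47.06.

47.06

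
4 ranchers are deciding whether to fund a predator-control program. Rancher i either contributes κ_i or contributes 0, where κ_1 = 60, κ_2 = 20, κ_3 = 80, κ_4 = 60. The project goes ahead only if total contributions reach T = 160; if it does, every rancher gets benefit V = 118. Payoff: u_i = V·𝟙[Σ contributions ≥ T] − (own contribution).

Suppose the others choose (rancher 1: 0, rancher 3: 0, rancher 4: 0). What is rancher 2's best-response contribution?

Others' total = 0. Even contributing 20 gives 20 < 160: no benefit either way.
Best response: 0.

0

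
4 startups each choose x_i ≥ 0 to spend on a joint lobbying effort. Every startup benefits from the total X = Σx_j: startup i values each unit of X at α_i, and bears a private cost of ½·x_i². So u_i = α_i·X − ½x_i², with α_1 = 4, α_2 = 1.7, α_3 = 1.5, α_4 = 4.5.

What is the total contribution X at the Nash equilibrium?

11.7

Startup i's FOC: ∂u_i/∂x_i = α_i − x_i = 0, so x_i* = α_i.
NE contributions = (4, 1.7, 1.5, 4.5); X = 11.7.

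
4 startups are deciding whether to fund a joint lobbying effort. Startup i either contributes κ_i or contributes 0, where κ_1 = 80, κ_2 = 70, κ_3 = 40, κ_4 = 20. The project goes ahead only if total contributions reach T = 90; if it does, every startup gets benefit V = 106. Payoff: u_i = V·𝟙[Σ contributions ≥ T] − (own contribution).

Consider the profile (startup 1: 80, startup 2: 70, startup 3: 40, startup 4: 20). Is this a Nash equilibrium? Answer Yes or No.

No

Total = 210 ≥ 90: provided.
Startup 1 (pledges 80, payoff 26): dropping to 0 → total 130, payoff 106. Profitable deviation.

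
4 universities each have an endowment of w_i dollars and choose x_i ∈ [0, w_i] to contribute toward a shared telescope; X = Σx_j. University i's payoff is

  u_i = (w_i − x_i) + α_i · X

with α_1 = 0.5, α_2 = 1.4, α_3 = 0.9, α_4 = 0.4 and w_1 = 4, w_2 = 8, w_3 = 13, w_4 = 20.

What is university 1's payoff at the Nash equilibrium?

∂u_i/∂x_i = α_i − 1, so university i contributes w_i if α_i > 1, else 0.
α_i > 1 for i ∈ {2}; NE contributions (0, 8, 0, 0), X = 8.
u_1 = (4 − 0) + 0.5·8 = 8.

8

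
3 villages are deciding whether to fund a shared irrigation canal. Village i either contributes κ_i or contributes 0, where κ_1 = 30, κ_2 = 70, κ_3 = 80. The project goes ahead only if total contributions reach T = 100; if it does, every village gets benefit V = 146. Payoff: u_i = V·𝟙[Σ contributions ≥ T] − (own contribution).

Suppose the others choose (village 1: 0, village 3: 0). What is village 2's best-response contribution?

Others' total = 0. Even contributing 70 gives 70 < 100: no benefit either way.
Best response: 0.

0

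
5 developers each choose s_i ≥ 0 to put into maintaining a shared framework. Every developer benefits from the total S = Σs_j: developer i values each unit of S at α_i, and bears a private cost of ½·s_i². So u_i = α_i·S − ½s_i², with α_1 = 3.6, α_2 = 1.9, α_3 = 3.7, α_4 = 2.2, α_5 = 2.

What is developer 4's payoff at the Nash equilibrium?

Developer i's FOC: ∂u_i/∂s_i = α_i − s_i = 0, so s_i* = α_i.
NE contributions = (3.6, 1.9, 3.7, 2.2, 2); S = 13.4.
u_4 = α_4·S − ½·(s_4)² = 2.2·13.4 − ½·2.2² = 27.06.

27.06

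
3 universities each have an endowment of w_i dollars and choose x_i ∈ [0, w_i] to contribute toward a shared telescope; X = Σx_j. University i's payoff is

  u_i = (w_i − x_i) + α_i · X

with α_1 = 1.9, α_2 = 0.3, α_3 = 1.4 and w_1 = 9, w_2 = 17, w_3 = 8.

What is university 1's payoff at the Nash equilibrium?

32.3

∂u_i/∂x_i = α_i − 1, so university i contributes w_i if α_i > 1, else 0.
α_i > 1 for i ∈ {1, 3}; NE contributions (9, 0, 8), X = 17.
u_1 = (9 − 9) + 1.9·17 = 32.3.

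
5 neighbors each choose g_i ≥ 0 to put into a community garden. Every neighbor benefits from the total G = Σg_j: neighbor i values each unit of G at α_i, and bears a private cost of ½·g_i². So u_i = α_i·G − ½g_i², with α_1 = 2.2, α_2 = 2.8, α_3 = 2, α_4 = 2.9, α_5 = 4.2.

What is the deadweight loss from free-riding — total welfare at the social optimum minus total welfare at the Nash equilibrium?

319.58

Neighbor i's FOC: ∂u_i/∂g_i = α_i − g_i = 0, so g_i* = α_i.
NE contributions = (2.2, 2.8, 2, 2.9, 4.2); G = 14.1.
W^NE = (Σα)·G − ½Σα_i² = 14.1² − ½·42.73 = 177.445.
Planner sets g_i = Σα_j = 14.1 for every i, so G^SO = 5·14.1 = 70.5.
W^SO = (Σα)·G^SO − ½·5·(Σα)² = (5/2)·14.1² = 497.025.
Deadweight loss = W^SO − W^NE = 319.58.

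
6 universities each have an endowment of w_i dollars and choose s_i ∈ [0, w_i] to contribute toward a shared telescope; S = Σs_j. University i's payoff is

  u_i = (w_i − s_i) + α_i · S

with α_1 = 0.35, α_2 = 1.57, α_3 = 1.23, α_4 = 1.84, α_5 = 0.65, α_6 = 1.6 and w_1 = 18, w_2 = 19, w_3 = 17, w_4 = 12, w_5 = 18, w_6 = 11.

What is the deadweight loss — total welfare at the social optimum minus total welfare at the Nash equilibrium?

∂u_i/∂s_i = α_i − 1, so university i contributes w_i if α_i > 1, else 0.
α_i > 1 for i ∈ {2, 3, 4, 6}; NE contributions (0, 19, 17, 12, 0, 11), S = 59.
W^NE = Σw_i − S^NE + (Σα_i)·S^NE = 95 + 6.24·59 = 463.16.
Planner: ∂(Σu_j)/∂s_i = Σα_j − 1 = 6.24 > 0, so everyone contributes w_i; S^SO = 95, W^SO = 95 + 6.24·95 = 687.8.
Deadweight loss = 224.64.

224.64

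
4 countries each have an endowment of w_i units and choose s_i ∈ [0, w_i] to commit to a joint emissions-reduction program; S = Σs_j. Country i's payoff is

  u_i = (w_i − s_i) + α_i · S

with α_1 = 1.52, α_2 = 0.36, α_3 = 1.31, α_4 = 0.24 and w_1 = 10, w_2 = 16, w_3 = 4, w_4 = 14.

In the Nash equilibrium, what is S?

∂u_i/∂s_i = α_i − 1, so country i contributes w_i if α_i > 1, else 0.
α_i > 1 for i ∈ {1, 3}; NE contributions (10, 0, 4, 0), S = 14.

14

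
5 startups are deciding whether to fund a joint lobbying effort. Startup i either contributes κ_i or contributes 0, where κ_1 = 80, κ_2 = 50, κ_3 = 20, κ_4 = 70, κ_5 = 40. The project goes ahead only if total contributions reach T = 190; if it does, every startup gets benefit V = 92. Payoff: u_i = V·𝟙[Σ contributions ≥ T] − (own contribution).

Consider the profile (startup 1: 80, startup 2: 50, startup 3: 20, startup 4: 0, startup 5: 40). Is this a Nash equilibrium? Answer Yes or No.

Total = 190 ≥ 190: provided.
Startup 1 (pledges 80, payoff 12): dropping to 0 → total 110, payoff 0. No gain.
Startup 2 (pledges 50, payoff 42): dropping to 0 → total 140, payoff 0. No gain.
Startup 3 (pledges 20, payoff 72): dropping to 0 → total 170, payoff 0. No gain.
Startup 4 (pledges 0, payoff 92): pledging 70 → total 260, payoff 22. No gain.
Startup 5 (pledges 40, payoff 52): dropping to 0 → total 150, payoff 0. No gain.

Yes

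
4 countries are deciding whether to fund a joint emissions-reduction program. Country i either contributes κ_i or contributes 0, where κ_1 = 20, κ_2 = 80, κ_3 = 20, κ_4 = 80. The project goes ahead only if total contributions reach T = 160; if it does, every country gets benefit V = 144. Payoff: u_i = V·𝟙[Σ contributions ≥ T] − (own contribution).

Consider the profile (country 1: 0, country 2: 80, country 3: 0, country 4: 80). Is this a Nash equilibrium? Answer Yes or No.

Yes

Total = 160 ≥ 160: provided.
Country 1 (pledges 0, payoff 144): pledging 20 → total 180, payoff 124. No gain.
Country 2 (pledges 80, payoff 64): dropping to 0 → total 80, payoff 0. No gain.
Country 3 (pledges 0, payoff 144): pledging 20 → total 180, payoff 124. No gain.
Country 4 (pledges 80, payoff 64): dropping to 0 → total 80, payoff 0. No gain.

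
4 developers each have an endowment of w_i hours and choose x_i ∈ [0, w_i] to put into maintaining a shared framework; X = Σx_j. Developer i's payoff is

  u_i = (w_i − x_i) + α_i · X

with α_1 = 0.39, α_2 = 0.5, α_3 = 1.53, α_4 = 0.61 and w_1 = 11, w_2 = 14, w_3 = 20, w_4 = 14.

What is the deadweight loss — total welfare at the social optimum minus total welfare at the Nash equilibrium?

79.17

∂u_i/∂x_i = α_i − 1, so developer i contributes w_i if α_i > 1, else 0.
α_i > 1 for i ∈ {3}; NE contributions (0, 0, 20, 0), X = 20.
W^NE = Σw_i − X^NE + (Σα_i)·X^NE = 59 + 2.03·20 = 99.6.
Planner: ∂(Σu_j)/∂x_i = Σα_j − 1 = 2.03 > 0, so everyone contributes w_i; X^SO = 59, W^SO = 59 + 2.03·59 = 178.77.
Deadweight loss = 79.17.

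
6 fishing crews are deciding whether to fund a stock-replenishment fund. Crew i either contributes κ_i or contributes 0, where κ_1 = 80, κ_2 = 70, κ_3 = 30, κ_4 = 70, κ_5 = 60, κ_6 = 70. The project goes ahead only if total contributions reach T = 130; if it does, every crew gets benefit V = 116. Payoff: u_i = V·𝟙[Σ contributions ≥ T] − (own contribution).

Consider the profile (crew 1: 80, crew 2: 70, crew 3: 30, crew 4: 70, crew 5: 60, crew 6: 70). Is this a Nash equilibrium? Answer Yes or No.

Total = 380 ≥ 130: provided.
Crew 1 (pledges 80, payoff 36): dropping to 0 → total 300, payoff 116. Profitable deviation.

No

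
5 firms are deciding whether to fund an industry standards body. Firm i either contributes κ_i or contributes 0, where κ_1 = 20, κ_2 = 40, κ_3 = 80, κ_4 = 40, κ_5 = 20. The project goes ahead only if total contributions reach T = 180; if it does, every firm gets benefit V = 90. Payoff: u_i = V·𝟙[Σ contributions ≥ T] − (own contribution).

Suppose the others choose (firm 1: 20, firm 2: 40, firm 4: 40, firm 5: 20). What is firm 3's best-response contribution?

Others' total = 120. Contributing 80 brings total to 200 ≥ 180: gain V − κ_3 = 10.
Best response: 80.

80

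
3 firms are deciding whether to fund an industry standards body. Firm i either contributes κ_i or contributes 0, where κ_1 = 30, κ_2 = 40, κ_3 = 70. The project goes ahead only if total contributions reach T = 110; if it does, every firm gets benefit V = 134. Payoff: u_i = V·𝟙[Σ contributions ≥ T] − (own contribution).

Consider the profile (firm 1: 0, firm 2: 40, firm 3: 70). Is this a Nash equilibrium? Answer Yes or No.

Total = 110 ≥ 110: provided.
Firm 1 (pledges 0, payoff 134): pledging 30 → total 140, payoff 104. No gain.
Firm 2 (pledges 40, payoff 94): dropping to 0 → total 70, payoff 0. No gain.
Firm 3 (pledges 70, payoff 64): dropping to 0 → total 40, payoff 0. No gain.

Yes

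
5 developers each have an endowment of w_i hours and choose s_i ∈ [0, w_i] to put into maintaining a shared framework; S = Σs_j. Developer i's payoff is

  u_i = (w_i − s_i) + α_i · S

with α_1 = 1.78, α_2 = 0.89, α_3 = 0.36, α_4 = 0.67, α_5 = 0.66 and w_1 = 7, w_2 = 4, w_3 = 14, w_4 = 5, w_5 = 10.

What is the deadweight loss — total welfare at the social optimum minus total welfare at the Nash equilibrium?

∂u_i/∂s_i = α_i − 1, so developer i contributes w_i if α_i > 1, else 0.
α_i > 1 for i ∈ {1}; NE contributions (7, 0, 0, 0, 0), S = 7.
W^NE = Σw_i − S^NE + (Σα_i)·S^NE = 40 + 3.36·7 = 63.52.
Planner: ∂(Σu_j)/∂s_i = Σα_j − 1 = 3.36 > 0, so everyone contributes w_i; S^SO = 40, W^SO = 40 + 3.36·40 = 174.4.
Deadweight loss = 110.88.

110.88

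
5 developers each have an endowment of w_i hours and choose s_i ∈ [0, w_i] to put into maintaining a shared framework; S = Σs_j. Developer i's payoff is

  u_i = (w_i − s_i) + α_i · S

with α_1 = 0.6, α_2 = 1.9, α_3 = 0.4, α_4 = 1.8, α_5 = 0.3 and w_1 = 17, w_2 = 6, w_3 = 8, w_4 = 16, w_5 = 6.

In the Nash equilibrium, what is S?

22

∂u_i/∂s_i = α_i − 1, so developer i contributes w_i if α_i > 1, else 0.
α_i > 1 for i ∈ {2, 4}; NE contributions (0, 6, 0, 16, 0), S = 22.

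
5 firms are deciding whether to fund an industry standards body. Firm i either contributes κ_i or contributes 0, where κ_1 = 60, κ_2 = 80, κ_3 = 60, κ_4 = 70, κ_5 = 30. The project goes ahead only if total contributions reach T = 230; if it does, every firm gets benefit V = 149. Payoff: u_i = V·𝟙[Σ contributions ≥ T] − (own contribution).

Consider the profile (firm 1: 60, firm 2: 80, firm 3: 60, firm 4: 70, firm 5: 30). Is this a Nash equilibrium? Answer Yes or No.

Total = 300 ≥ 230: provided.
Firm 1 (pledges 60, payoff 89): dropping to 0 → total 240, payoff 149. Profitable deviation.

No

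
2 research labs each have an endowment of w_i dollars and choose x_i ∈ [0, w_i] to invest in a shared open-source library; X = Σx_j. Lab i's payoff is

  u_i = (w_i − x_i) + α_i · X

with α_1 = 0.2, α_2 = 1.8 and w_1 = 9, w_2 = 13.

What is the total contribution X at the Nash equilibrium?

13

∂u_i/∂x_i = α_i − 1, so lab i contributes w_i if α_i > 1, else 0.
α_i > 1 for i ∈ {2}; NE contributions (0, 13), X = 13.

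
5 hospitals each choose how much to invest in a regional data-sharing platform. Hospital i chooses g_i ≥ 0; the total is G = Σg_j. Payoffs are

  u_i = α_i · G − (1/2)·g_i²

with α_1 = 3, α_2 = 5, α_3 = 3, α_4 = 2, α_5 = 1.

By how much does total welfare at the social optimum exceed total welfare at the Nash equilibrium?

Hospital i's FOC: ∂u_i/∂g_i = α_i − g_i = 0, so g_i* = α_i.
NE contributions = (3, 5, 3, 2, 1); G = 14.
W^NE = (Σα)·G − ½Σα_i² = 14² − ½·48 = 172.
Planner sets g_i = Σα_j = 14 for every i, so G^SO = 5·14 = 70.
W^SO = (Σα)·G^SO − ½·5·(Σα)² = (5/2)·14² = 490.
Deadweight loss = W^SO − W^NE = 318.

318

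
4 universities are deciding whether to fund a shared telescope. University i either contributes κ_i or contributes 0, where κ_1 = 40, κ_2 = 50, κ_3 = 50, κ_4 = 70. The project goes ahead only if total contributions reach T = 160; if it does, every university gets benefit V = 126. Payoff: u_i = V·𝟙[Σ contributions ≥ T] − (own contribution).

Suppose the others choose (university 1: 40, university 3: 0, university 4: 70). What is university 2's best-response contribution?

Others' total = 110. Contributing 50 brings total to 160 ≥ 160: gain V − κ_2 = 76.
Best response: 50.

50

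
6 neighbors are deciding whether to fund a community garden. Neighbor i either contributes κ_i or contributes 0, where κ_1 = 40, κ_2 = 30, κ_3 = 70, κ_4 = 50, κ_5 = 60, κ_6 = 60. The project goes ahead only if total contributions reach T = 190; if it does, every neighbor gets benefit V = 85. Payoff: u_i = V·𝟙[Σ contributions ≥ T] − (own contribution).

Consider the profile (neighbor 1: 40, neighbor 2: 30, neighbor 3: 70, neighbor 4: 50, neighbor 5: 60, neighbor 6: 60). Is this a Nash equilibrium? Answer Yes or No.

No

Total = 310 ≥ 190: provided.
Neighbor 1 (pledges 40, payoff 45): dropping to 0 → total 270, payoff 85. Profitable deviation.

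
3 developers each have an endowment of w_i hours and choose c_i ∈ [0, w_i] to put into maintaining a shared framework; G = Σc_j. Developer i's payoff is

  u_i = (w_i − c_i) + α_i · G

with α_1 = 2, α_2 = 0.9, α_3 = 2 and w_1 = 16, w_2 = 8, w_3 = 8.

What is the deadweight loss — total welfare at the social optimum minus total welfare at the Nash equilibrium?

31.2

∂u_i/∂c_i = α_i − 1, so developer i contributes w_i if α_i > 1, else 0.
α_i > 1 for i ∈ {1, 3}; NE contributions (16, 0, 8), G = 24.
W^NE = Σw_i − G^NE + (Σα_i)·G^NE = 32 + 3.9·24 = 125.6.
Planner: ∂(Σu_j)/∂c_i = Σα_j − 1 = 3.9 > 0, so everyone contributes w_i; G^SO = 32, W^SO = 32 + 3.9·32 = 156.8.
Deadweight loss = 31.2.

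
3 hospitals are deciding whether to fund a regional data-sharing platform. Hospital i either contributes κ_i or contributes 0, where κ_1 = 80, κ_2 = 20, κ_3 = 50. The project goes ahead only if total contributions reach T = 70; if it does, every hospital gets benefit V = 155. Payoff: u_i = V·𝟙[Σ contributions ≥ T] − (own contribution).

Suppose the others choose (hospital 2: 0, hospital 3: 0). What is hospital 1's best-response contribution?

80

Others' total = 0. Contributing 80 brings total to 80 ≥ 70: gain V − κ_1 = 75.
Best response: 80.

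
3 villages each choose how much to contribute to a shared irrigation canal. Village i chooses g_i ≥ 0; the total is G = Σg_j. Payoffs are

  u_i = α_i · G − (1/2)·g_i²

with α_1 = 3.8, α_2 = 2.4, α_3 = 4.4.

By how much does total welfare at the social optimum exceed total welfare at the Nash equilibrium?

Village i's FOC: ∂u_i/∂g_i = α_i − g_i = 0, so g_i* = α_i.
NE contributions = (3.8, 2.4, 4.4); G = 10.6.
W^NE = (Σα)·G − ½Σα_i² = 10.6² − ½·39.56 = 92.58.
Planner sets g_i = Σα_j = 10.6 for every i, so G^SO = 3·10.6 = 31.8.
W^SO = (Σα)·G^SO − ½·3·(Σα)² = (3/2)·10.6² = 168.54.
Deadweight loss = W^SO − W^NE = 75.96.

75.96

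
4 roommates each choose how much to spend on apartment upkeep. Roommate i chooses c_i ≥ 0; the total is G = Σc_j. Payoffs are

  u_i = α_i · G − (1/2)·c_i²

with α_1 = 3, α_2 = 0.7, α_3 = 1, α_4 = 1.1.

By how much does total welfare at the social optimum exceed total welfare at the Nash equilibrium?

39.49

Roommate i's FOC: ∂u_i/∂c_i = α_i − c_i = 0, so c_i* = α_i.
NE contributions = (3, 0.7, 1, 1.1); G = 5.8.
W^NE = (Σα)·G − ½Σα_i² = 5.8² − ½·11.7 = 27.79.
Planner sets c_i = Σα_j = 5.8 for every i, so G^SO = 4·5.8 = 23.2.
W^SO = (Σα)·G^SO − ½·4·(Σα)² = (4/2)·5.8² = 67.28.
Deadweight loss = W^SO − W^NE = 39.49.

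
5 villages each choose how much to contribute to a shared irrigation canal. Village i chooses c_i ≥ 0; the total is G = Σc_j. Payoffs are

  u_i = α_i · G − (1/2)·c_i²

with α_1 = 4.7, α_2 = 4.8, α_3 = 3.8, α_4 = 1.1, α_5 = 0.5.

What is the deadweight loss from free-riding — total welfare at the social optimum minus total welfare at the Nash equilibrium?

363.53

Village i's FOC: ∂u_i/∂c_i = α_i − c_i = 0, so c_i* = α_i.
NE contributions = (4.7, 4.8, 3.8, 1.1, 0.5); G = 14.9.
W^NE = (Σα)·G − ½Σα_i² = 14.9² − ½·61.03 = 191.495.
Planner sets c_i = Σα_j = 14.9 for every i, so G^SO = 5·14.9 = 74.5.
W^SO = (Σα)·G^SO − ½·5·(Σα)² = (5/2)·14.9² = 555.025.
Deadweight loss = W^SO − W^NE = 363.53.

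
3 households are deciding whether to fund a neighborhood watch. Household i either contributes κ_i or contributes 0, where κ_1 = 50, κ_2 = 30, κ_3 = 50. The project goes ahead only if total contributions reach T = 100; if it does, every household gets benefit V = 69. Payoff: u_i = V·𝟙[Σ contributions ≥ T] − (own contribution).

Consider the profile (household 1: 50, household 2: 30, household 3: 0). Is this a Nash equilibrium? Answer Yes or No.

Total = 80 < 100: not provided.
Household 1 (pledges 50, payoff -50): dropping to 0 → total 30, payoff 0. Profitable deviation.

No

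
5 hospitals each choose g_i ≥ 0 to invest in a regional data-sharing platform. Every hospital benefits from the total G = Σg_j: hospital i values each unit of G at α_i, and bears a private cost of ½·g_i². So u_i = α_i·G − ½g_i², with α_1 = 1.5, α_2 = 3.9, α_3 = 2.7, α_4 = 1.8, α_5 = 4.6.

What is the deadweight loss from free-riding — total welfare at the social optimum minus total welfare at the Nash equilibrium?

339.95

Hospital i's FOC: ∂u_i/∂g_i = α_i − g_i = 0, so g_i* = α_i.
NE contributions = (1.5, 3.9, 2.7, 1.8, 4.6); G = 14.5.
W^NE = (Σα)·G − ½Σα_i² = 14.5² − ½·49.15 = 185.675.
Planner sets g_i = Σα_j = 14.5 for every i, so G^SO = 5·14.5 = 72.5.
W^SO = (Σα)·G^SO − ½·5·(Σα)² = (5/2)·14.5² = 525.625.
Deadweight loss = W^SO − W^NE = 339.95.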